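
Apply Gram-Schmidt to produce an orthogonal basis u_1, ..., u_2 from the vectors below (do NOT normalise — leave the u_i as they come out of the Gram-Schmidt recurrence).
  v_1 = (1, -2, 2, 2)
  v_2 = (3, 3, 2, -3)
Orthogonal basis:
  u_1 = (1, -2, 2, 2)
  u_2 = (44/13, 29/13, 36/13, -29/13)

Apply the Gram-Schmidt recurrence
  u_1 = v_1
  u_i = v_i − Σ_{j<i} ((v_i · u_j) / (u_j · u_j)) · u_j.

Step by step this gives:
  u_1 = (1, -2, 2, 2)
  u_2 = (44/13, 29/13, 36/13, -29/13)

Orthogonality check:
  u_2 · u_1 = 0 (should be 0)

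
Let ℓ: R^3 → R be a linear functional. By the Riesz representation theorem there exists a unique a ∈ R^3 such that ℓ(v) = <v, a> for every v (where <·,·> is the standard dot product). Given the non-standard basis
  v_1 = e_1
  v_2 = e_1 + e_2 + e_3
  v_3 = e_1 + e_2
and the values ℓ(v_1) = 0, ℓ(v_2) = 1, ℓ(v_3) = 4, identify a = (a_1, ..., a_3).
a = (0, 4, -3)

Write a = (a_1, ..., a_3) in the standard basis. For each basis vector v_i, ℓ(v_i) = <v_i, a> is a linear equation in the a_j's. Collect the n equations into a matrix system V a = ℓ, where row i of V is v_i (expressed in the standard basis). Since V is invertible (lower-triangular with 1s on the diagonal, up to permutation), solve by back-substitution:
  V =
[[1, 0, 0],
 [1, 1, 1],
 [1, 1, 0]]
  V a = (0, 1, 4)
Solving gives a = (0, 4, -3).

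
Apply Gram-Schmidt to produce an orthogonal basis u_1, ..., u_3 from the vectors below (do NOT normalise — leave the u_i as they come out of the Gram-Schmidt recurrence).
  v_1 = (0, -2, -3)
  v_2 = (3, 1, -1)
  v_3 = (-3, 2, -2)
Orthogonal basis:
  u_1 = (0, -2, -3)
  u_2 = (3, 15/13, -10/13)
  u_3 = (-225/142, 405/142, -135/71)

Apply the Gram-Schmidt recurrence
  u_1 = v_1
  u_i = v_i − Σ_{j<i} ((v_i · u_j) / (u_j · u_j)) · u_j.

Step by step this gives:
  u_1 = (0, -2, -3)
  u_2 = (3, 15/13, -10/13)
  u_3 = (-225/142, 405/142, -135/71)

Orthogonality check:
  u_2 · u_1 = 0 (should be 0)
  u_3 · u_1 = 0 (should be 0)
  u_3 · u_2 = 0 (should be 0)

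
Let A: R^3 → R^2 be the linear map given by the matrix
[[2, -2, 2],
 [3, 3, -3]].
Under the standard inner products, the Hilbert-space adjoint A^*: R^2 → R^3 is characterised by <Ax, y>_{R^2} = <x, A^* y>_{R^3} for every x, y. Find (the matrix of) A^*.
A^* = A^T =
[[2, 3],
 [-2, 3],
 [2, -3]]

For real matrices with standard dot products, the defining identity <Ax, y> = <x, A^* y> gives (Ax)^T y = x^T (A^*) y, i.e. x^T A^T y = x^T (A^*) y. Since this holds for all x, y, we must have A^* = A^T. Therefore
A^* =
[[2, 3],
 [-2, 3],
 [2, -3]].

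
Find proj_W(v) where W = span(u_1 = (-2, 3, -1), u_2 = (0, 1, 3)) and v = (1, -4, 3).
proj_W(v) = (17/7, -22/7, 19/7)

Set up U = [u_1 | ... | u_2] ∈ R^(3×2). The projector onto W = col(U) is P = U (U^T U)^(-1) U^T.
Compute U^T U =
  [14, 0]
  [0, 10],
and U^T v = (-17, 5).
Solve U^T U · c = U^T v for the coefficients: c = (-17/14, 1/2). The projection is proj_W(v) = U c.
Check: (v - proj_W(v)) · u_1 = 0  (should be 0).
Check: (v - proj_W(v)) · u_2 = 0  (should be 0).
Result: proj_W(v) = (17/7, -22/7, 19/7).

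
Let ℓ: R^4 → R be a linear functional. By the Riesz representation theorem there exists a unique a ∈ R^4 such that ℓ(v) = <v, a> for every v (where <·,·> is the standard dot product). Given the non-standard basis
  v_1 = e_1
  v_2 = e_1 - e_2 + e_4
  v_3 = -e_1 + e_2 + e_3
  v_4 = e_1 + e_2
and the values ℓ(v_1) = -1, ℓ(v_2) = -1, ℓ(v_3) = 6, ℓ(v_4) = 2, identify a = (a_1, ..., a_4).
a = (-1, 3, 2, 3)

Write a = (a_1, ..., a_4) in the standard basis. For each basis vector v_i, ℓ(v_i) = <v_i, a> is a linear equation in the a_j's. Collect the n equations into a matrix system V a = ℓ, where row i of V is v_i (expressed in the standard basis). Since V is invertible (lower-triangular with 1s on the diagonal, up to permutation), solve by back-substitution:
  V =
[[1, 0, 0, 0],
 [1, -1, 0, 1],
 [-1, 1, 1, 0],
 [1, 1, 0, 0]]
  V a = (-1, -1, 6, 2)
Solving gives a = (-1, 3, 2, 3).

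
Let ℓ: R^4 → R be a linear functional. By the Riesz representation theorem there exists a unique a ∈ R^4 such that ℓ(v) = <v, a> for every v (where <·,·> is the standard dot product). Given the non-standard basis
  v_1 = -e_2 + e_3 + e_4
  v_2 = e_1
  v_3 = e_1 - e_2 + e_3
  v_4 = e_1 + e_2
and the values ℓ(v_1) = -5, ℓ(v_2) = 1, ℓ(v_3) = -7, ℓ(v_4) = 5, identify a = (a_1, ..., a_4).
a = (1, 4, -4, 3)

Write a = (a_1, ..., a_4) in the standard basis. For each basis vector v_i, ℓ(v_i) = <v_i, a> is a linear equation in the a_j's. Collect the n equations into a matrix system V a = ℓ, where row i of V is v_i (expressed in the standard basis). Since V is invertible (lower-triangular with 1s on the diagonal, up to permutation), solve by back-substitution:
  V =
[[0, -1, 1, 1],
 [1, 0, 0, 0],
 [1, -1, 1, 0],
 [1, 1, 0, 0]]
  V a = (-5, 1, -7, 5)
Solving gives a = (1, 4, -4, 3).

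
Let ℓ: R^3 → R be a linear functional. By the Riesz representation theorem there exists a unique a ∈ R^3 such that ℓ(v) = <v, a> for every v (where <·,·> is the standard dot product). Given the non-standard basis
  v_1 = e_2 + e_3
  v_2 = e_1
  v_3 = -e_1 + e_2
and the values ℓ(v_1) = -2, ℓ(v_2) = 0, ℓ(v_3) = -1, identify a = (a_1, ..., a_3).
a = (0, -1, -1)

Write a = (a_1, ..., a_3) in the standard basis. For each basis vector v_i, ℓ(v_i) = <v_i, a> is a linear equation in the a_j's. Collect the n equations into a matrix system V a = ℓ, where row i of V is v_i (expressed in the standard basis). Since V is invertible (lower-triangular with 1s on the diagonal, up to permutation), solve by back-substitution:
  V =
[[0, 1, 1],
 [1, 0, 0],
 [-1, 1, 0]]
  V a = (-2, 0, -1)
Solving gives a = (0, -1, -1).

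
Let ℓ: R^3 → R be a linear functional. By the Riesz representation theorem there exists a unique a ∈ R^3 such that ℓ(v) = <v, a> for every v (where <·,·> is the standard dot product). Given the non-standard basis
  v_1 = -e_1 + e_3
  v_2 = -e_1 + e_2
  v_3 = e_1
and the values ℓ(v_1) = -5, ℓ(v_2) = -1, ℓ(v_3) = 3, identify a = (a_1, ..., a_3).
a = (3, 2, -2)

Write a = (a_1, ..., a_3) in the standard basis. For each basis vector v_i, ℓ(v_i) = <v_i, a> is a linear equation in the a_j's. Collect the n equations into a matrix system V a = ℓ, where row i of V is v_i (expressed in the standard basis). Since V is invertible (lower-triangular with 1s on the diagonal, up to permutation), solve by back-substitution:
  V =
[[-1, 0, 1],
 [-1, 1, 0],
 [1, 0, 0]]
  V a = (-5, -1, 3)
Solving gives a = (3, 2, -2).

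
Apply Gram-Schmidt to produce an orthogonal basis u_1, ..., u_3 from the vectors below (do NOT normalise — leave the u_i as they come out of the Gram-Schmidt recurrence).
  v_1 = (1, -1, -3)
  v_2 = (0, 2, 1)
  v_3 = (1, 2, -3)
Orthogonal basis:
  u_1 = (1, -1, -3)
  u_2 = (5/11, 17/11, -4/11)
  u_3 = (-1/2, 1/10, -1/5)

Apply the Gram-Schmidt recurrence
  u_1 = v_1
  u_i = v_i − Σ_{j<i} ((v_i · u_j) / (u_j · u_j)) · u_j.

Step by step this gives:
  u_1 = (1, -1, -3)
  u_2 = (5/11, 17/11, -4/11)
  u_3 = (-1/2, 1/10, -1/5)

Orthogonality check:
  u_2 · u_1 = 0 (should be 0)
  u_3 · u_1 = 0 (should be 0)
  u_3 · u_2 = 0 (should be 0)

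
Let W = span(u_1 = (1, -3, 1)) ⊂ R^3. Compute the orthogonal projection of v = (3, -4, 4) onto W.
proj_W(v) = (19/11, -57/11, 19/11)

Set up U = [u_1 | ... | u_1] ∈ R^(3×1). The projector onto W = col(U) is P = U (U^T U)^(-1) U^T.
Compute U^T U =
  [11],
and U^T v = (19).
Solve U^T U · c = U^T v for the coefficients: c = (19/11). The projection is proj_W(v) = U c.
Check: (v - proj_W(v)) · u_1 = 0  (should be 0).
Result: proj_W(v) = (19/11, -57/11, 19/11).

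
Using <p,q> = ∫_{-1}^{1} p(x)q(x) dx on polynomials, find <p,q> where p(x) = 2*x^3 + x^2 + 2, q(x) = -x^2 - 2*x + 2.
<p,q> = 6

Expand the product: p(x)·q(x) = -2*x^5 - 5*x^4 + 2*x^3 - 4*x + 4.
∫_{-1}^{1} of each monomial x^k gives [2/(k+1) if k even, 0 if k odd]. Integrating term-by-term (or equivalently evaluating the antiderivative F(x) = -x^6/3 - x^5 + x^4/2 - 2*x^2 + 4*x at the endpoints):
  F(1) − F(−1) = 7/6 − (-29/6) = 6.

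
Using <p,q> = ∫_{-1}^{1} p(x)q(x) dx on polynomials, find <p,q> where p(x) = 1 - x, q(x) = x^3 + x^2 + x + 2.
<p,q> = 18/5

Expand the product: p(x)·q(x) = -x^4 - x + 2.
∫_{-1}^{1} of each monomial x^k gives [2/(k+1) if k even, 0 if k odd]. Integrating term-by-term (or equivalently evaluating the antiderivative F(x) = -x^5/5 - x^2/2 + 2*x at the endpoints):
  F(1) − F(−1) = 13/10 − (-23/10) = 18/5.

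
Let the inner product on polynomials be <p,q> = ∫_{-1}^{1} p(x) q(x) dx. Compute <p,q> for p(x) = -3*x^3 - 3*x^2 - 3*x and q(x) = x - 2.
<p,q> = 4/5

Expand the product: p(x)·q(x) = -3*x^4 + 3*x^3 + 3*x^2 + 6*x.
∫_{-1}^{1} of each monomial x^k gives [2/(k+1) if k even, 0 if k odd]. Integrating term-by-term (or equivalently evaluating the antiderivative F(x) = -3*x^5/5 + 3*x^4/4 + x^3 + 3*x^2 at the endpoints):
  F(1) − F(−1) = 83/20 − (67/20) = 4/5.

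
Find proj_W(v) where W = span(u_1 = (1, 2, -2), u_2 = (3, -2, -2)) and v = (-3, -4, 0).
proj_W(v) = (-7/9, -26/9, 20/9)

Set up U = [u_1 | ... | u_2] ∈ R^(3×2). The projector onto W = col(U) is P = U (U^T U)^(-1) U^T.
Compute U^T U =
  [9, 3]
  [3, 17],
and U^T v = (-11, -1).
Solve U^T U · c = U^T v for the coefficients: c = (-23/18, 1/6). The projection is proj_W(v) = U c.
Check: (v - proj_W(v)) · u_1 = 0  (should be 0).
Check: (v - proj_W(v)) · u_2 = 0  (should be 0).
Result: proj_W(v) = (-7/9, -26/9, 20/9).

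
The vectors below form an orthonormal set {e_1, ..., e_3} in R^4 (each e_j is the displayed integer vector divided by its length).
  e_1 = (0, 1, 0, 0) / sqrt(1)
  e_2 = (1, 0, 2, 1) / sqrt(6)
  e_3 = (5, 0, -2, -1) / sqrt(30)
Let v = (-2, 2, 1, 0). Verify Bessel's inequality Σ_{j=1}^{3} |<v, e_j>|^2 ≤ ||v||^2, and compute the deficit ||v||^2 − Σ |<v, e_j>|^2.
Σ |<v, e_j>|^2 = 44/5; ||v||^2 = 9; deficit = 1/5

Write each e_j = u_j / sqrt(<u_j, u_j>) where u_j is the displayed integer vector. Then <v, e_j> = <v, u_j> / sqrt(<u_j, u_j>), so |<v, e_j>|^2 = <v, u_j>^2 / <u_j, u_j>.
Coefficients: <v, e_1> = 2/sqrt(1), <v, e_2> = 0/sqrt(6), <v, e_3> = -12/sqrt(30).
Square and sum: Σ |<v, e_j>|^2 = 44/5.
Compute ||v||^2 = v·v = 9.
Deficit = 9 − 44/5 = 1/5 ≥ 0, confirming Bessel's inequality. (The deficit equals ||v − Σ <v,e_j> e_j||^2, the squared distance from v to span{e_j}.)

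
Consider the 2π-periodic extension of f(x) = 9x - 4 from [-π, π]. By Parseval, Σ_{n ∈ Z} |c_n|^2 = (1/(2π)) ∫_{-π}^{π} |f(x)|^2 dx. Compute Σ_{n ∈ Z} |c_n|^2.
Σ |c_n|^2 = 27π^2 + 16

Expand and integrate term by term over [-π, π]:
  ∫ (9x)^2 dx = 81·(2π^3/3); ∫ 2·9·(-4)·x dx = 0 (odd integrand); ∫ (-4)^2 dx = 16·2π.
So (1/(2π)) ∫_{-π}^{π} (9x - 4)^2 dx = 81π^2/3 + 16 = 27π^2 + 16.
Parseval ⇒ Σ |c_n|^2 = 27π^2 + 16.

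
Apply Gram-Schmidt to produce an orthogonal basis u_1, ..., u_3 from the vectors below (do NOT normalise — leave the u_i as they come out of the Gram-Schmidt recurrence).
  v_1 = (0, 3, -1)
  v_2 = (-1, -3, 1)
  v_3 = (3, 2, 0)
Orthogonal basis:
  u_1 = (0, 3, -1)
  u_2 = (-1, 0, 0)
  u_3 = (0, 1/5, 3/5)

Apply the Gram-Schmidt recurrence
  u_1 = v_1
  u_i = v_i − Σ_{j<i} ((v_i · u_j) / (u_j · u_j)) · u_j.

Step by step this gives:
  u_1 = (0, 3, -1)
  u_2 = (-1, 0, 0)
  u_3 = (0, 1/5, 3/5)

Orthogonality check:
  u_2 · u_1 = 0 (should be 0)
  u_3 · u_1 = 0 (should be 0)
  u_3 · u_2 = 0 (should be 0)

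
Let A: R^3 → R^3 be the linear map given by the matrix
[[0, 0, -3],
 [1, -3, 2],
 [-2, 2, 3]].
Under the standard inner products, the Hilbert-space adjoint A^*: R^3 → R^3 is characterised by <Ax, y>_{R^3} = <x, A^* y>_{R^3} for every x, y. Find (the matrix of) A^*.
A^* = A^T =
[[0, 1, -2],
 [0, -3, 2],
 [-3, 2, 3]]

For real matrices with standard dot products, the defining identity <Ax, y> = <x, A^* y> gives (Ax)^T y = x^T (A^*) y, i.e. x^T A^T y = x^T (A^*) y. Since this holds for all x, y, we must have A^* = A^T. Therefore
A^* =
[[0, 1, -2],
 [0, -3, 2],
 [-3, 2, 3]].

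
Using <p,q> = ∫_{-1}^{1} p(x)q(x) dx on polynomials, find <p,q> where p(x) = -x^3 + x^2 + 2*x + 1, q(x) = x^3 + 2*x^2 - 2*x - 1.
<p,q> = -66/35

Expand the product: p(x)·q(x) = -x^6 - x^5 + 6*x^4 + 4*x^3 - 3*x^2 - 4*x - 1.
∫_{-1}^{1} of each monomial x^k gives [2/(k+1) if k even, 0 if k odd]. Integrating term-by-term (or equivalently evaluating the antiderivative F(x) = -x^7/7 - x^6/6 + 6*x^5/5 + x^4 - x^3 - 2*x^2 - x at the endpoints):
  F(1) − F(−1) = -443/210 − (-47/210) = -66/35.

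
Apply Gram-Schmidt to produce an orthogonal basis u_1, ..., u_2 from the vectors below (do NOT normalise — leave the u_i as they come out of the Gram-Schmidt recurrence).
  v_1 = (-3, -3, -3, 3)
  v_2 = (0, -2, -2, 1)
Orthogonal basis:
  u_1 = (-3, -3, -3, 3)
  u_2 = (5/4, -3/4, -3/4, -1/4)

Apply the Gram-Schmidt recurrence
  u_1 = v_1
  u_i = v_i − Σ_{j<i} ((v_i · u_j) / (u_j · u_j)) · u_j.

Step by step this gives:
  u_1 = (-3, -3, -3, 3)
  u_2 = (5/4, -3/4, -3/4, -1/4)

Orthogonality check:
  u_2 · u_1 = 0 (should be 0)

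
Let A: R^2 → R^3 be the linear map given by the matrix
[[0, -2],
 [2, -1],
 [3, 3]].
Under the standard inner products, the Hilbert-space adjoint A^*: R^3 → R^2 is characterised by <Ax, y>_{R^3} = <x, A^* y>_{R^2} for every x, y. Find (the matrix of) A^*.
A^* = A^T =
[[0, 2, 3],
 [-2, -1, 3]]

For real matrices with standard dot products, the defining identity <Ax, y> = <x, A^* y> gives (Ax)^T y = x^T (A^*) y, i.e. x^T A^T y = x^T (A^*) y. Since this holds for all x, y, we must have A^* = A^T. Therefore
A^* =
[[0, 2, 3],
 [-2, -1, 3]].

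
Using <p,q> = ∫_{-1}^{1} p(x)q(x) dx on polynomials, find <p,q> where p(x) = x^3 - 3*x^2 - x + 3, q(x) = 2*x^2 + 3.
<p,q> = 68/5

Expand the product: p(x)·q(x) = 2*x^5 - 6*x^4 + x^3 - 3*x^2 - 3*x + 9.
∫_{-1}^{1} of each monomial x^k gives [2/(k+1) if k even, 0 if k odd]. Integrating term-by-term (or equivalently evaluating the antiderivative F(x) = x^6/3 - 6*x^5/5 + x^4/4 - x^3 - 3*x^2/2 + 9*x at the endpoints):
  F(1) − F(−1) = 353/60 − (-463/60) = 68/5.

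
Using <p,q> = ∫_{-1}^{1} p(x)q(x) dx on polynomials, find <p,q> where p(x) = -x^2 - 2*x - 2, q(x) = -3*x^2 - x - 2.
<p,q> = 238/15

Expand the product: p(x)·q(x) = 3*x^4 + 7*x^3 + 10*x^2 + 6*x + 4.
∫_{-1}^{1} of each monomial x^k gives [2/(k+1) if k even, 0 if k odd]. Integrating term-by-term (or equivalently evaluating the antiderivative F(x) = 3*x^5/5 + 7*x^4/4 + 10*x^3/3 + 3*x^2 + 4*x at the endpoints):
  F(1) − F(−1) = 761/60 − (-191/60) = 238/15.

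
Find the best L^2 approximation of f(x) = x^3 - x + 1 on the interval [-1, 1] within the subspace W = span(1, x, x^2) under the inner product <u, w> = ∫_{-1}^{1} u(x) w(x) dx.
g(x) = 1 - 2*x/5

The best approximation g ∈ W is the orthogonal projection of f onto W. Writing g = a_0 + a_1 x + a_2 x^2, the coefficients solve the normal equations G · a = b where
  G_{ij} = <φ_i, φ_j> and b_i = <f, φ_i>, with φ_0 = 1, φ_1 = x, φ_2 = x^2.
G =
  [2, 0, 2/3]
  [0, 2/3, 0]
  [2/3, 0, 2/5],
b = (2, -4/15, 2/3).
Solving gives a_0 = 1, a_1 = -2/5, a_2 = 0, so
  g(x) = 1 - 2*x/5.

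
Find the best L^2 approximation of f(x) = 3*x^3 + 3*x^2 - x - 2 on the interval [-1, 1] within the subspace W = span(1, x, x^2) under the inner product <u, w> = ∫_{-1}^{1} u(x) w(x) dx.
g(x) = 3*x^2 + 4*x/5 - 2

The best approximation g ∈ W is the orthogonal projection of f onto W. Writing g = a_0 + a_1 x + a_2 x^2, the coefficients solve the normal equations G · a = b where
  G_{ij} = <φ_i, φ_j> and b_i = <f, φ_i>, with φ_0 = 1, φ_1 = x, φ_2 = x^2.
G =
  [2, 0, 2/3]
  [0, 2/3, 0]
  [2/3, 0, 2/5],
b = (-2, 8/15, -2/15).
Solving gives a_0 = -2, a_1 = 4/5, a_2 = 3, so
  g(x) = 3*x^2 + 4*x/5 - 2.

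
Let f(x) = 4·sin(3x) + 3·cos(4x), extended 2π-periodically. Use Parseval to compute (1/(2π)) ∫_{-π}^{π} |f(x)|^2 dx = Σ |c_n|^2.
Σ |c_n|^2 = 25/2

Expand |f|^2 and use orthogonality of {sin(nx), cos(mx)} on [-π, π]:
  ∫_{-π}^{π} sin(nx)^2 dx = π, ∫ cos(mx)^2 dx = π, and cross terms integrate to 0.
So ∫_{-π}^{π} f(x)^2 dx = 4^2 · π + 3^2 · π = (16 + 9)π.
Divide by 2π: (16 + 9)/2 = 25/2.
By Parseval, this equals Σ |c_n|^2.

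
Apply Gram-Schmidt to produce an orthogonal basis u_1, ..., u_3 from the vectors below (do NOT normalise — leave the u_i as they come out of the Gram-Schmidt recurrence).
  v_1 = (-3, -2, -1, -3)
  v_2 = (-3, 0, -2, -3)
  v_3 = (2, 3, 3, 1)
Orthogonal basis:
  u_1 = (-3, -2, -1, -3)
  u_2 = (-9/23, 40/23, -26/23, -9/23)
  u_3 = (-31/106, 63/53, 126/53, -137/106)

Apply the Gram-Schmidt recurrence
  u_1 = v_1
  u_i = v_i − Σ_{j<i} ((v_i · u_j) / (u_j · u_j)) · u_j.

Step by step this gives:
  u_1 = (-3, -2, -1, -3)
  u_2 = (-9/23, 40/23, -26/23, -9/23)
  u_3 = (-31/106, 63/53, 126/53, -137/106)

Orthogonality check:
  u_2 · u_1 = 0 (should be 0)
  u_3 · u_1 = 0 (should be 0)
  u_3 · u_2 = 0 (should be 0)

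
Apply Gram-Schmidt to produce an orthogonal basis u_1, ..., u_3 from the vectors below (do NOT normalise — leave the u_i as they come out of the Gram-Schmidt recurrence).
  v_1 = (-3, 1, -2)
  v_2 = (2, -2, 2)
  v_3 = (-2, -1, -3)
Orthogonal basis:
  u_1 = (-3, 1, -2)
  u_2 = (-4/7, -8/7, 2/7)
  u_3 = (5/6, -5/6, -5/3)

Apply the Gram-Schmidt recurrence
  u_1 = v_1
  u_i = v_i − Σ_{j<i} ((v_i · u_j) / (u_j · u_j)) · u_j.

Step by step this gives:
  u_1 = (-3, 1, -2)
  u_2 = (-4/7, -8/7, 2/7)
  u_3 = (5/6, -5/6, -5/3)

Orthogonality check:
  u_2 · u_1 = 0 (should be 0)
  u_3 · u_1 = 0 (should be 0)
  u_3 · u_2 = 0 (should be 0)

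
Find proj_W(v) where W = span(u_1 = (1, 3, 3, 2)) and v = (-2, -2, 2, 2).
proj_W(v) = (2/23, 6/23, 6/23, 4/23)

Set up U = [u_1 | ... | u_1] ∈ R^(4×1). The projector onto W = col(U) is P = U (U^T U)^(-1) U^T.
Compute U^T U =
  [23],
and U^T v = (2).
Solve U^T U · c = U^T v for the coefficients: c = (2/23). The projection is proj_W(v) = U c.
Check: (v - proj_W(v)) · u_1 = 0  (should be 0).
Result: proj_W(v) = (2/23, 6/23, 6/23, 4/23).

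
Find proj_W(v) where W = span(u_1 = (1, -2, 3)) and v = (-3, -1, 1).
proj_W(v) = (1/7, -2/7, 3/7)

Set up U = [u_1 | ... | u_1] ∈ R^(3×1). The projector onto W = col(U) is P = U (U^T U)^(-1) U^T.
Compute U^T U =
  [14],
and U^T v = (2).
Solve U^T U · c = U^T v for the coefficients: c = (1/7). The projection is proj_W(v) = U c.
Check: (v - proj_W(v)) · u_1 = 0  (should be 0).
Result: proj_W(v) = (1/7, -2/7, 3/7).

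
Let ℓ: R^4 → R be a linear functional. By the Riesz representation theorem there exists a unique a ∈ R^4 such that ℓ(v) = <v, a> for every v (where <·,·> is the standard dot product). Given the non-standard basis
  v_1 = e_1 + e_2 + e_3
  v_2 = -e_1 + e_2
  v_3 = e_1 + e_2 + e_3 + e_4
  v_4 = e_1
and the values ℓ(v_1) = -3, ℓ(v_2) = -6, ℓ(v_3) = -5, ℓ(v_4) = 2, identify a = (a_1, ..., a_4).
a = (2, -4, -1, -2)

Write a = (a_1, ..., a_4) in the standard basis. For each basis vector v_i, ℓ(v_i) = <v_i, a> is a linear equation in the a_j's. Collect the n equations into a matrix system V a = ℓ, where row i of V is v_i (expressed in the standard basis). Since V is invertible (lower-triangular with 1s on the diagonal, up to permutation), solve by back-substitution:
  V =
[[1, 1, 1, 0],
 [-1, 1, 0, 0],
 [1, 1, 1, 1],
 [1, 0, 0, 0]]
  V a = (-3, -6, -5, 2)
Solving gives a = (2, -4, -1, -2).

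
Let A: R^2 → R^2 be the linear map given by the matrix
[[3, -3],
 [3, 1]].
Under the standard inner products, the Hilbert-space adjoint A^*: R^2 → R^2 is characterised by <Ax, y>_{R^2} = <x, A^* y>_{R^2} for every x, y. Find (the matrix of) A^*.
A^* = A^T =
[[3, 3],
 [-3, 1]]

For real matrices with standard dot products, the defining identity <Ax, y> = <x, A^* y> gives (Ax)^T y = x^T (A^*) y, i.e. x^T A^T y = x^T (A^*) y. Since this holds for all x, y, we must have A^* = A^T. Therefore
A^* =
[[3, 3],
 [-3, 1]].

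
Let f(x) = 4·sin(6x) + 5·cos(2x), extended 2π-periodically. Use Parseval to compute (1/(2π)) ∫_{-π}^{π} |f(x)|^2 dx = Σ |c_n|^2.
Σ |c_n|^2 = 41/2

Expand |f|^2 and use orthogonality of {sin(nx), cos(mx)} on [-π, π]:
  ∫_{-π}^{π} sin(nx)^2 dx = π, ∫ cos(mx)^2 dx = π, and cross terms integrate to 0.
So ∫_{-π}^{π} f(x)^2 dx = 4^2 · π + 5^2 · π = (16 + 25)π.
Divide by 2π: (16 + 25)/2 = 41/2.
By Parseval, this equals Σ |c_n|^2.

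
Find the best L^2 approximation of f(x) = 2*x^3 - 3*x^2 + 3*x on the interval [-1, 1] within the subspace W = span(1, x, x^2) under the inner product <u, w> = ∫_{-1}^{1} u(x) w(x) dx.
g(x) = -3*x^2 + 21*x/5

The best approximation g ∈ W is the orthogonal projection of f onto W. Writing g = a_0 + a_1 x + a_2 x^2, the coefficients solve the normal equations G · a = b where
  G_{ij} = <φ_i, φ_j> and b_i = <f, φ_i>, with φ_0 = 1, φ_1 = x, φ_2 = x^2.
G =
  [2, 0, 2/3]
  [0, 2/3, 0]
  [2/3, 0, 2/5],
b = (-2, 14/5, -6/5).
Solving gives a_0 = 0, a_1 = 21/5, a_2 = -3, so
  g(x) = -3*x^2 + 21*x/5.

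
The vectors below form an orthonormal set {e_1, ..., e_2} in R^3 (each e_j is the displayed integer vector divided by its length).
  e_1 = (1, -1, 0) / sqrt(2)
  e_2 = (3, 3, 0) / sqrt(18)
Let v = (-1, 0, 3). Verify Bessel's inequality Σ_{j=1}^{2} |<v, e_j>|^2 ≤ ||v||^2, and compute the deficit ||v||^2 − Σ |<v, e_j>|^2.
Σ |<v, e_j>|^2 = 1; ||v||^2 = 10; deficit = 9

Write each e_j = u_j / sqrt(<u_j, u_j>) where u_j is the displayed integer vector. Then <v, e_j> = <v, u_j> / sqrt(<u_j, u_j>), so |<v, e_j>|^2 = <v, u_j>^2 / <u_j, u_j>.
Coefficients: <v, e_1> = -1/sqrt(2), <v, e_2> = -3/sqrt(18).
Square and sum: Σ |<v, e_j>|^2 = 1.
Compute ||v||^2 = v·v = 10.
Deficit = 10 − 1 = 9 ≥ 0, confirming Bessel's inequality. (The deficit equals ||v − Σ <v,e_j> e_j||^2, the squared distance from v to span{e_j}.)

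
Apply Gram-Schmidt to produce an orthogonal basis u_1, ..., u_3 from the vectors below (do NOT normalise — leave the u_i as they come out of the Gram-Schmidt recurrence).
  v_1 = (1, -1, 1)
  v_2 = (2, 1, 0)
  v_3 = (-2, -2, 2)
Orthogonal basis:
  u_1 = (1, -1, 1)
  u_2 = (5/3, 4/3, -1/3)
  u_3 = (-2/7, 4/7, 6/7)

Apply the Gram-Schmidt recurrence
  u_1 = v_1
  u_i = v_i − Σ_{j<i} ((v_i · u_j) / (u_j · u_j)) · u_j.

Step by step this gives:
  u_1 = (1, -1, 1)
  u_2 = (5/3, 4/3, -1/3)
  u_3 = (-2/7, 4/7, 6/7)

Orthogonality check:
  u_2 · u_1 = 0 (should be 0)
  u_3 · u_1 = 0 (should be 0)
  u_3 · u_2 = 0 (should be 0)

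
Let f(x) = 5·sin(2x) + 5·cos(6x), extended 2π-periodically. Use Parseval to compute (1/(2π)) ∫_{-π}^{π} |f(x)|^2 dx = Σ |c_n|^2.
Σ |c_n|^2 = 25

Expand |f|^2 and use orthogonality of {sin(nx), cos(mx)} on [-π, π]:
  ∫_{-π}^{π} sin(nx)^2 dx = π, ∫ cos(mx)^2 dx = π, and cross terms integrate to 0.
So ∫_{-π}^{π} f(x)^2 dx = 5^2 · π + 5^2 · π = (25 + 25)π.
Divide by 2π: (25 + 25)/2 = 25.
By Parseval, this equals Σ |c_n|^2.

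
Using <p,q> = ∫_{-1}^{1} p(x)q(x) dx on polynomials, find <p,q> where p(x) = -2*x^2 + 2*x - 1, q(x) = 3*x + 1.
<p,q> = 2/3

Expand the product: p(x)·q(x) = -6*x^3 + 4*x^2 - x - 1.
∫_{-1}^{1} of each monomial x^k gives [2/(k+1) if k even, 0 if k odd]. Integrating term-by-term (or equivalently evaluating the antiderivative F(x) = -3*x^4/2 + 4*x^3/3 - x^2/2 - x at the endpoints):
  F(1) − F(−1) = -5/3 − (-7/3) = 2/3.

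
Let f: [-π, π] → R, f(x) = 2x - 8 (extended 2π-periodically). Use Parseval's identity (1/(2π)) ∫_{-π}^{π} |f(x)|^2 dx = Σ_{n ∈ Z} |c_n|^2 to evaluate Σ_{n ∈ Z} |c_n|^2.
Σ |c_n|^2 = 4π^2/3 + 64

Expand and integrate term by term over [-π, π]:
  ∫ (2x)^2 dx = 4·(2π^3/3); ∫ 2·2·(-8)·x dx = 0 (odd integrand); ∫ (-8)^2 dx = 64·2π.
So (1/(2π)) ∫_{-π}^{π} (2x - 8)^2 dx = 4π^2/3 + 64 = 4π^2/3 + 64.
Parseval ⇒ Σ |c_n|^2 = 4π^2/3 + 64.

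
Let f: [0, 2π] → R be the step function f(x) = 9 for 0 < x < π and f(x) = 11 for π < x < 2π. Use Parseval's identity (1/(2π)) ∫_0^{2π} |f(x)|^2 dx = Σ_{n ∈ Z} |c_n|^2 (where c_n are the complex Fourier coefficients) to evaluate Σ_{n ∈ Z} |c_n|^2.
Σ |c_n|^2 = 101

Parseval equates the L^2 energy of f (normalised by 1/(2π)) with the ℓ^2 sum of its Fourier coefficients: (1/(2π)) ∫_0^{2π} |f|^2 = Σ |c_n|^2.
Compute the left side: (1/(2π)) [∫_0^π 9^2 dx + ∫_π^{2π} 11^2 dx] = (1/(2π)) · (81π + 121π) = (81 + 121)/2 = 101.
So Σ_{n ∈ Z} |c_n|^2 = 101.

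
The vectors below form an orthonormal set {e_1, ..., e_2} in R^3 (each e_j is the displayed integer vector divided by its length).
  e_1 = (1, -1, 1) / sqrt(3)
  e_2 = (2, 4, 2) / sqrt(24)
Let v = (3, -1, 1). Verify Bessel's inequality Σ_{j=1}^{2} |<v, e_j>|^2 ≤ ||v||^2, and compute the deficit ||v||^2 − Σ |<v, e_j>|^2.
Σ |<v, e_j>|^2 = 9; ||v||^2 = 11; deficit = 2

Write each e_j = u_j / sqrt(<u_j, u_j>) where u_j is the displayed integer vector. Then <v, e_j> = <v, u_j> / sqrt(<u_j, u_j>), so |<v, e_j>|^2 = <v, u_j>^2 / <u_j, u_j>.
Coefficients: <v, e_1> = 5/sqrt(3), <v, e_2> = 4/sqrt(24).
Square and sum: Σ |<v, e_j>|^2 = 9.
Compute ||v||^2 = v·v = 11.
Deficit = 11 − 9 = 2 ≥ 0, confirming Bessel's inequality. (The deficit equals ||v − Σ <v,e_j> e_j||^2, the squared distance from v to span{e_j}.)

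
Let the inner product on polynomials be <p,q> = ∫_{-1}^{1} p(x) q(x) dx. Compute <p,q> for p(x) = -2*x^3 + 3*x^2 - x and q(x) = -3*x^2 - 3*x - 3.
<p,q> = -26/5

Expand the product: p(x)·q(x) = 6*x^5 - 3*x^4 - 6*x^2 + 3*x.
∫_{-1}^{1} of each monomial x^k gives [2/(k+1) if k even, 0 if k odd]. Integrating term-by-term (or equivalently evaluating the antiderivative F(x) = x^6 - 3*x^5/5 - 2*x^3 + 3*x^2/2 at the endpoints):
  F(1) − F(−1) = -1/10 − (51/10) = -26/5.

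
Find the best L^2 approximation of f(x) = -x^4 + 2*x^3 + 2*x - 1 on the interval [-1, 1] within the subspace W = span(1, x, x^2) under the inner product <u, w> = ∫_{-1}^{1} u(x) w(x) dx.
g(x) = -6*x^2/7 + 16*x/5 - 32/35

The best approximation g ∈ W is the orthogonal projection of f onto W. Writing g = a_0 + a_1 x + a_2 x^2, the coefficients solve the normal equations G · a = b where
  G_{ij} = <φ_i, φ_j> and b_i = <f, φ_i>, with φ_0 = 1, φ_1 = x, φ_2 = x^2.
G =
  [2, 0, 2/3]
  [0, 2/3, 0]
  [2/3, 0, 2/5],
b = (-12/5, 32/15, -20/21).
Solving gives a_0 = -32/35, a_1 = 16/5, a_2 = -6/7, so
  g(x) = -6*x^2/7 + 16*x/5 - 32/35.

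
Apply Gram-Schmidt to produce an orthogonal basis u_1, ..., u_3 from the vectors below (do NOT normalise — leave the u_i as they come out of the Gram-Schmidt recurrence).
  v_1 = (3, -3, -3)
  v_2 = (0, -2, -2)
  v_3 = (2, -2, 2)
Orthogonal basis:
  u_1 = (3, -3, -3)
  u_2 = (-4/3, -2/3, -2/3)
  u_3 = (0, -2, 2)

Apply the Gram-Schmidt recurrence
  u_1 = v_1
  u_i = v_i − Σ_{j<i} ((v_i · u_j) / (u_j · u_j)) · u_j.

Step by step this gives:
  u_1 = (3, -3, -3)
  u_2 = (-4/3, -2/3, -2/3)
  u_3 = (0, -2, 2)

Orthogonality check:
  u_2 · u_1 = 0 (should be 0)
  u_3 · u_1 = 0 (should be 0)
  u_3 · u_2 = 0 (should be 0)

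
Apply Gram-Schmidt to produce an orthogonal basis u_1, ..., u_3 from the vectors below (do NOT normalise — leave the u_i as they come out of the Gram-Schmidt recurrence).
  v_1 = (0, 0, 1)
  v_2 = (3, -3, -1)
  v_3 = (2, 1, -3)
Orthogonal basis:
  u_1 = (0, 0, 1)
  u_2 = (3, -3, 0)
  u_3 = (3/2, 3/2, 0)

Apply the Gram-Schmidt recurrence
  u_1 = v_1
  u_i = v_i − Σ_{j<i} ((v_i · u_j) / (u_j · u_j)) · u_j.

Step by step this gives:
  u_1 = (0, 0, 1)
  u_2 = (3, -3, 0)
  u_3 = (3/2, 3/2, 0)

Orthogonality check:
  u_2 · u_1 = 0 (should be 0)
  u_3 · u_1 = 0 (should be 0)
  u_3 · u_2 = 0 (should be 0)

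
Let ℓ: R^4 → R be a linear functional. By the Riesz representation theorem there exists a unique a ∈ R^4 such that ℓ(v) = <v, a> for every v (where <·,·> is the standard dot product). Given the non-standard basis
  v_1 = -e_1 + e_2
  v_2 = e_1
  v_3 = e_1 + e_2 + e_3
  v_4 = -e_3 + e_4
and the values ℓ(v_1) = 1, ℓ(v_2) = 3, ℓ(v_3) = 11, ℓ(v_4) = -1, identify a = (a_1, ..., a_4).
a = (3, 4, 4, 3)

Write a = (a_1, ..., a_4) in the standard basis. For each basis vector v_i, ℓ(v_i) = <v_i, a> is a linear equation in the a_j's. Collect the n equations into a matrix system V a = ℓ, where row i of V is v_i (expressed in the standard basis). Since V is invertible (lower-triangular with 1s on the diagonal, up to permutation), solve by back-substitution:
  V =
[[-1, 1, 0, 0],
 [1, 0, 0, 0],
 [1, 1, 1, 0],
 [0, 0, -1, 1]]
  V a = (1, 3, 11, -1)
Solving gives a = (3, 4, 4, 3).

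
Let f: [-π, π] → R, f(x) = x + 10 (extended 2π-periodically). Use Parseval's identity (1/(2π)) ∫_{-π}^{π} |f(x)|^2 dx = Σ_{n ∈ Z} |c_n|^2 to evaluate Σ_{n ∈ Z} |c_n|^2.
Σ |c_n|^2 = π^2/3 + 100

Expand and integrate term by term over [-π, π]:
  ∫ (x)^2 dx = 1·(2π^3/3); ∫ 2·1·(10)·x dx = 0 (odd integrand); ∫ 10^2 dx = 100·2π.
So (1/(2π)) ∫_{-π}^{π} (x + 10)^2 dx = 1π^2/3 + 100 = π^2/3 + 100.
Parseval ⇒ Σ |c_n|^2 = π^2/3 + 100.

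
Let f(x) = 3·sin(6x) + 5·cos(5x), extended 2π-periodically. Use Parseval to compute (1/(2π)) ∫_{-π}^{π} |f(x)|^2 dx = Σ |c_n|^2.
Σ |c_n|^2 = 17

Expand |f|^2 and use orthogonality of {sin(nx), cos(mx)} on [-π, π]:
  ∫_{-π}^{π} sin(nx)^2 dx = π, ∫ cos(mx)^2 dx = π, and cross terms integrate to 0.
So ∫_{-π}^{π} f(x)^2 dx = 3^2 · π + 5^2 · π = (9 + 25)π.
Divide by 2π: (9 + 25)/2 = 17.
By Parseval, this equals Σ |c_n|^2.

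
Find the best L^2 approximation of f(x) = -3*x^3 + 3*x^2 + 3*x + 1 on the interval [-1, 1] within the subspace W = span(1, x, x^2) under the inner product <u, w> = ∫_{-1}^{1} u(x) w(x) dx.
g(x) = 3*x^2 + 6*x/5 + 1

The best approximation g ∈ W is the orthogonal projection of f onto W. Writing g = a_0 + a_1 x + a_2 x^2, the coefficients solve the normal equations G · a = b where
  G_{ij} = <φ_i, φ_j> and b_i = <f, φ_i>, with φ_0 = 1, φ_1 = x, φ_2 = x^2.
G =
  [2, 0, 2/3]
  [0, 2/3, 0]
  [2/3, 0, 2/5],
b = (4, 4/5, 28/15).
Solving gives a_0 = 1, a_1 = 6/5, a_2 = 3, so
  g(x) = 3*x^2 + 6*x/5 + 1.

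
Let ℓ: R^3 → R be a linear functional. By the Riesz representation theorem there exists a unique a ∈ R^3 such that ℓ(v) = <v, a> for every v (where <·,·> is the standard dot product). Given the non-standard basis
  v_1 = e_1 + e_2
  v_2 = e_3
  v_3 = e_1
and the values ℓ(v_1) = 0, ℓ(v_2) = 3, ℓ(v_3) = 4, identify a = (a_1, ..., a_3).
a = (4, -4, 3)

Write a = (a_1, ..., a_3) in the standard basis. For each basis vector v_i, ℓ(v_i) = <v_i, a> is a linear equation in the a_j's. Collect the n equations into a matrix system V a = ℓ, where row i of V is v_i (expressed in the standard basis). Since V is invertible (lower-triangular with 1s on the diagonal, up to permutation), solve by back-substitution:
  V =
[[1, 1, 0],
 [0, 0, 1],
 [1, 0, 0]]
  V a = (0, 3, 4)
Solving gives a = (4, -4, 3).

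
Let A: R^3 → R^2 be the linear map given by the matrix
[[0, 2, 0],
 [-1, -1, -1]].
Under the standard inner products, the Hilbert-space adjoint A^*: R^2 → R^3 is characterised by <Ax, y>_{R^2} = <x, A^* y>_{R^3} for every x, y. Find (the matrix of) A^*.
A^* = A^T =
[[0, -1],
 [2, -1],
 [0, -1]]

For real matrices with standard dot products, the defining identity <Ax, y> = <x, A^* y> gives (Ax)^T y = x^T (A^*) y, i.e. x^T A^T y = x^T (A^*) y. Since this holds for all x, y, we must have A^* = A^T. Therefore
A^* =
[[0, -1],
 [2, -1],
 [0, -1]].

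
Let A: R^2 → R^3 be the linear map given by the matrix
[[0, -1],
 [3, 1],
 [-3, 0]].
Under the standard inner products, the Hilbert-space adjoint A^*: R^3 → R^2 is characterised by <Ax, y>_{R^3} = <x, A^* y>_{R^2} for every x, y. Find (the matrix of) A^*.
A^* = A^T =
[[0, 3, -3],
 [-1, 1, 0]]

For real matrices with standard dot products, the defining identity <Ax, y> = <x, A^* y> gives (Ax)^T y = x^T (A^*) y, i.e. x^T A^T y = x^T (A^*) y. Since this holds for all x, y, we must have A^* = A^T. Therefore
A^* =
[[0, 3, -3],
 [-1, 1, 0]].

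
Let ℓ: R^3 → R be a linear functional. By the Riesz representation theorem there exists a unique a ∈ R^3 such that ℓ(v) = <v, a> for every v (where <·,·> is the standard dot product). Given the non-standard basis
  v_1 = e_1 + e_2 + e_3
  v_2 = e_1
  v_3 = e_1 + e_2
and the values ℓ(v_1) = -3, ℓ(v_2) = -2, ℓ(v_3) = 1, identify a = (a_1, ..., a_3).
a = (-2, 3, -4)

Write a = (a_1, ..., a_3) in the standard basis. For each basis vector v_i, ℓ(v_i) = <v_i, a> is a linear equation in the a_j's. Collect the n equations into a matrix system V a = ℓ, where row i of V is v_i (expressed in the standard basis). Since V is invertible (lower-triangular with 1s on the diagonal, up to permutation), solve by back-substitution:
  V =
[[1, 1, 1],
 [1, 0, 0],
 [1, 1, 0]]
  V a = (-3, -2, 1)
Solving gives a = (-2, 3, -4).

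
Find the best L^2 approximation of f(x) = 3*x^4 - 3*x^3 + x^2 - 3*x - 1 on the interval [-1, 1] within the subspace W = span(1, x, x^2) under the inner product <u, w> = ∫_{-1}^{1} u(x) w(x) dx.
g(x) = 25*x^2/7 - 24*x/5 - 44/35

The best approximation g ∈ W is the orthogonal projection of f onto W. Writing g = a_0 + a_1 x + a_2 x^2, the coefficients solve the normal equations G · a = b where
  G_{ij} = <φ_i, φ_j> and b_i = <f, φ_i>, with φ_0 = 1, φ_1 = x, φ_2 = x^2.
G =
  [2, 0, 2/3]
  [0, 2/3, 0]
  [2/3, 0, 2/5],
b = (-2/15, -16/5, 62/105).
Solving gives a_0 = -44/35, a_1 = -24/5, a_2 = 25/7, so
  g(x) = 25*x^2/7 - 24*x/5 - 44/35.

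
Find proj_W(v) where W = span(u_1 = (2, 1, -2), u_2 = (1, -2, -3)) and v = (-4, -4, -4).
proj_W(v) = (-68/45, -244/45, -20/9)

Set up U = [u_1 | ... | u_2] ∈ R^(3×2). The projector onto W = col(U) is P = U (U^T U)^(-1) U^T.
Compute U^T U =
  [9, 6]
  [6, 14],
and U^T v = (-4, 16).
Solve U^T U · c = U^T v for the coefficients: c = (-76/45, 28/15). The projection is proj_W(v) = U c.
Check: (v - proj_W(v)) · u_1 = 0  (should be 0).
Check: (v - proj_W(v)) · u_2 = 0  (should be 0).
Result: proj_W(v) = (-68/45, -244/45, -20/9).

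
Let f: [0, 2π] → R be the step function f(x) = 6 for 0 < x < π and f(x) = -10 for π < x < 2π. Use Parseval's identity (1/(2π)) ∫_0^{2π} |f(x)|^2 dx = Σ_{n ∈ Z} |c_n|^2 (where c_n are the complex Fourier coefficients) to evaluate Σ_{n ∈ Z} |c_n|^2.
Σ |c_n|^2 = 68

Parseval equates the L^2 energy of f (normalised by 1/(2π)) with the ℓ^2 sum of its Fourier coefficients: (1/(2π)) ∫_0^{2π} |f|^2 = Σ |c_n|^2.
Compute the left side: (1/(2π)) [∫_0^π 6^2 dx + ∫_π^{2π} (-10)^2 dx] = (1/(2π)) · (36π + 100π) = (36 + 100)/2 = 68.
So Σ_{n ∈ Z} |c_n|^2 = 68.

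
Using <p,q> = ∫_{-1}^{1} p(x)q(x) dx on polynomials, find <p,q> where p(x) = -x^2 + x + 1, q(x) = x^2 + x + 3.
<p,q> = 74/15

Expand the product: p(x)·q(x) = -x^4 - x^2 + 4*x + 3.
∫_{-1}^{1} of each monomial x^k gives [2/(k+1) if k even, 0 if k odd]. Integrating term-by-term (or equivalently evaluating the antiderivative F(x) = -x^5/5 - x^3/3 + 2*x^2 + 3*x at the endpoints):
  F(1) − F(−1) = 67/15 − (-7/15) = 74/15.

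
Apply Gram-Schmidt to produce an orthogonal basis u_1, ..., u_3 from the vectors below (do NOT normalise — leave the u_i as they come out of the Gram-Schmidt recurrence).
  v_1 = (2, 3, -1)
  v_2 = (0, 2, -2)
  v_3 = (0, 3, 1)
Orthogonal basis:
  u_1 = (2, 3, -1)
  u_2 = (-8/7, 2/7, -10/7)
  u_3 = (-4/3, 4/3, 4/3)

Apply the Gram-Schmidt recurrence
  u_1 = v_1
  u_i = v_i − Σ_{j<i} ((v_i · u_j) / (u_j · u_j)) · u_j.

Step by step this gives:
  u_1 = (2, 3, -1)
  u_2 = (-8/7, 2/7, -10/7)
  u_3 = (-4/3, 4/3, 4/3)

Orthogonality check:
  u_2 · u_1 = 0 (should be 0)
  u_3 · u_1 = 0 (should be 0)
  u_3 · u_2 = 0 (should be 0)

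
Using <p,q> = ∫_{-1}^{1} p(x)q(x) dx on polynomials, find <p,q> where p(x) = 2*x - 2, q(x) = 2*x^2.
<p,q> = -8/3

Expand the product: p(x)·q(x) = 4*x^3 - 4*x^2.
∫_{-1}^{1} of each monomial x^k gives [2/(k+1) if k even, 0 if k odd]. Integrating term-by-term (or equivalently evaluating the antiderivative F(x) = x^4 - 4*x^3/3 at the endpoints):
  F(1) − F(−1) = -1/3 − (7/3) = -8/3.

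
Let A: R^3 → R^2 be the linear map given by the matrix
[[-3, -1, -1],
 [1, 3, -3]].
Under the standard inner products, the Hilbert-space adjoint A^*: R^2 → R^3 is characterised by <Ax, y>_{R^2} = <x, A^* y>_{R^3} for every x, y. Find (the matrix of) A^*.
A^* = A^T =
[[-3, 1],
 [-1, 3],
 [-1, -3]]

For real matrices with standard dot products, the defining identity <Ax, y> = <x, A^* y> gives (Ax)^T y = x^T (A^*) y, i.e. x^T A^T y = x^T (A^*) y. Since this holds for all x, y, we must have A^* = A^T. Therefore
A^* =
[[-3, 1],
 [-1, 3],
 [-1, -3]].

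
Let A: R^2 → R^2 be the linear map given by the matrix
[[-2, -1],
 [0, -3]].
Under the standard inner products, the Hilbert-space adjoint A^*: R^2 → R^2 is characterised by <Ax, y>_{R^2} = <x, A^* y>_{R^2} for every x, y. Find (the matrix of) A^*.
A^* = A^T =
[[-2, 0],
 [-1, -3]]

For real matrices with standard dot products, the defining identity <Ax, y> = <x, A^* y> gives (Ax)^T y = x^T (A^*) y, i.e. x^T A^T y = x^T (A^*) y. Since this holds for all x, y, we must have A^* = A^T. Therefore
A^* =
[[-2, 0],
 [-1, -3]].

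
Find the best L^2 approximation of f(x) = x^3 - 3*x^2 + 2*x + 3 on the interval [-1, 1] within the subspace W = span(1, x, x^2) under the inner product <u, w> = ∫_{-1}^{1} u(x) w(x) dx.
g(x) = -3*x^2 + 13*x/5 + 3

The best approximation g ∈ W is the orthogonal projection of f onto W. Writing g = a_0 + a_1 x + a_2 x^2, the coefficients solve the normal equations G · a = b where
  G_{ij} = <φ_i, φ_j> and b_i = <f, φ_i>, with φ_0 = 1, φ_1 = x, φ_2 = x^2.
G =
  [2, 0, 2/3]
  [0, 2/3, 0]
  [2/3, 0, 2/5],
b = (4, 26/15, 4/5).
Solving gives a_0 = 3, a_1 = 13/5, a_2 = -3, so
  g(x) = -3*x^2 + 13*x/5 + 3.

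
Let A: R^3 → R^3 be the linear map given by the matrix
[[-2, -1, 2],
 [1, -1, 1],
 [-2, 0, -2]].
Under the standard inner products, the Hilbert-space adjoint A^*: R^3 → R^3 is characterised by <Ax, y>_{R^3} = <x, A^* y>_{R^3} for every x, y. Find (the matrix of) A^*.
A^* = A^T =
[[-2, 1, -2],
 [-1, -1, 0],
 [2, 1, -2]]

For real matrices with standard dot products, the defining identity <Ax, y> = <x, A^* y> gives (Ax)^T y = x^T (A^*) y, i.e. x^T A^T y = x^T (A^*) y. Since this holds for all x, y, we must have A^* = A^T. Therefore
A^* =
[[-2, 1, -2],
 [-1, -1, 0],
 [2, 1, -2]].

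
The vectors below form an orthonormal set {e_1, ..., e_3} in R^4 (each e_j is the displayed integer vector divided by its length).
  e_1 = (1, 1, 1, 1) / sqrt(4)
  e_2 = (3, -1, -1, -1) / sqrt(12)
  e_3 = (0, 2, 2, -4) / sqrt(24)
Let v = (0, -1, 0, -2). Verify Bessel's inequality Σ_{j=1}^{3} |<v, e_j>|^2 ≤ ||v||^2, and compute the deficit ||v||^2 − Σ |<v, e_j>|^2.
Σ |<v, e_j>|^2 = 9/2; ||v||^2 = 5; deficit = 1/2

Write each e_j = u_j / sqrt(<u_j, u_j>) where u_j is the displayed integer vector. Then <v, e_j> = <v, u_j> / sqrt(<u_j, u_j>), so |<v, e_j>|^2 = <v, u_j>^2 / <u_j, u_j>.
Coefficients: <v, e_1> = -3/sqrt(4), <v, e_2> = 3/sqrt(12), <v, e_3> = 6/sqrt(24).
Square and sum: Σ |<v, e_j>|^2 = 9/2.
Compute ||v||^2 = v·v = 5.
Deficit = 5 − 9/2 = 1/2 ≥ 0, confirming Bessel's inequality. (The deficit equals ||v − Σ <v,e_j> e_j||^2, the squared distance from v to span{e_j}.)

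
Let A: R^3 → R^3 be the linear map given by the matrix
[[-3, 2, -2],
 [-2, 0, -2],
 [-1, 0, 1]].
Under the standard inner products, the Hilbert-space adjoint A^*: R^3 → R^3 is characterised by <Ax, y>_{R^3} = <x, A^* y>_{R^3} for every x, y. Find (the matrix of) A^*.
A^* = A^T =
[[-3, -2, -1],
 [2, 0, 0],
 [-2, -2, 1]]

For real matrices with standard dot products, the defining identity <Ax, y> = <x, A^* y> gives (Ax)^T y = x^T (A^*) y, i.e. x^T A^T y = x^T (A^*) y. Since this holds for all x, y, we must have A^* = A^T. Therefore
A^* =
[[-3, -2, -1],
 [2, 0, 0],
 [-2, -2, 1]].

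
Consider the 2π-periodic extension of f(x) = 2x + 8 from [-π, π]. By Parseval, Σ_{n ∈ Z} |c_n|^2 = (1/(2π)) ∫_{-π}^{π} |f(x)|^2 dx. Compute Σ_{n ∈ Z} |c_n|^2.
Σ |c_n|^2 = 4π^2/3 + 64

Expand and integrate term by term over [-π, π]:
  ∫ (2x)^2 dx = 4·(2π^3/3); ∫ 2·2·(8)·x dx = 0 (odd integrand); ∫ 8^2 dx = 64·2π.
So (1/(2π)) ∫_{-π}^{π} (2x + 8)^2 dx = 4π^2/3 + 64 = 4π^2/3 + 64.
Parseval ⇒ Σ |c_n|^2 = 4π^2/3 + 64.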